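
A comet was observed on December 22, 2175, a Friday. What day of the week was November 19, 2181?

Day-of-year of December 22, 2175: 356.
Day-of-year of November 19, 2181: 323.
2175 has 365 days, so 365 − 356 = 9 days remain in 2175.
Full years: 2176: 366; 2177: 365; 2178: 365; 2179: 365; 2180: 366. Sum = 1827.
Total: 9 + 1827 + 323 = 2159 days.
2159 mod 7 = 3, so 3 days after Friday is Monday.

Monday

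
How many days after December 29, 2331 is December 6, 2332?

Day-of-year of December 29, 2331: 363.
Day-of-year of December 6, 2332: 341.
2331 has 365 days, so 365 − 363 = 2 days remain in 2331.
Total: 2 + 341 = 343 days.

343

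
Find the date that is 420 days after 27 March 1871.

20 May 1872

Count 420 days after March 27, 1871:
March 27, 1871 → March 27, 1872: 366 days (1872 is a leap year).
March 1872: 31 − 27 = 4 days remain.
Then April (30): 30 days.
May 1–20, 1872: 20 days.
Residual: 54 days.
Total: 420 days.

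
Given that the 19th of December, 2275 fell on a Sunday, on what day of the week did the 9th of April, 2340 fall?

Day-of-year of December 19, 2275: 353.
Day-of-year of April 9, 2340: 100.
2275 has 365 days, so 365 − 353 = 12 days remain in 2275.
Full years 2276–2339: 49 common + 15 leap = 49×365 + 15×366 = 23375 days.
Total: 12 + 23375 + 100 = 23487 days.
23487 mod 7 = 2, so 2 days after Sunday is Tuesday.

Tuesday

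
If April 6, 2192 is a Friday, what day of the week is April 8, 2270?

Day-of-year of April 6, 2192: 97.
Day-of-year of April 8, 2270: 98.
2192 has 366 days, so 366 − 97 = 269 days remain in 2192.
Full years 2193–2269: 59 common + 18 leap = 59×365 + 18×366 = 28123 days.
Total: 269 + 28123 + 98 = 28490 days.
28490 is a multiple of 7, so April 8, 2270 falls on the same weekday: Friday.

Friday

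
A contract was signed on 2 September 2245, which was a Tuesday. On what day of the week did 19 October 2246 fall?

September 2, 2245 → September 2, 2246: 365 days.
September 2246: 30 − 2 = 28 days remain.
October 1–19, 2246: 19 days.
Residual: 47 days.
Total: 412 days.
412 mod 7 = 6, so 6 days after Tuesday is Monday.

Monday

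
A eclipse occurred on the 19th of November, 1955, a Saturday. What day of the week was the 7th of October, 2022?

Day-of-year of November 19, 1955: 323.
Day-of-year of October 7, 2022: 280.
1955 has 365 days, so 365 − 323 = 42 days remain in 1955.
Full years 1956–2021: 49 common + 17 leap = 49×365 + 17×366 = 24107 days.
Total: 42 + 24107 + 280 = 24429 days.
24429 mod 7 = 6, so 6 days after Saturday is Friday.

Friday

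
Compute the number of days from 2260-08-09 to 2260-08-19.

10

Within August 2260: 19 − 9 = 10 days.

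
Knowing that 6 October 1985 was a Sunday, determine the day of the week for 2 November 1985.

Saturday

October 1985: 31 − 6 = 25 days remain.
November 1–2, 1985: 2 days.
Total: 25 + 2 = 27 days.
27 mod 7 = 6, so 6 days after Sunday is Saturday.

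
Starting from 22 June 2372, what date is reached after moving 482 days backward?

26 February 2371

Count 482 days before June 22, 2372:
Day-of-year of February 26, 2371: 57.
Day-of-year of June 22, 2372: 174.
2371 has 365 days, so 365 − 57 = 308 days remain in 2371.
Total: 308 + 174 = 482 days.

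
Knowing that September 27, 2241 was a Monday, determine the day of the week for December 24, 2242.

Saturday

September 2241: 30 − 27 = 3 days remain.
Then 14 full months totalling 426 days.
December 1–24, 2242: 24 days.
Total: 3 + 426 + 24 = 453 days.
453 mod 7 = 5, so 5 days after Monday is Saturday.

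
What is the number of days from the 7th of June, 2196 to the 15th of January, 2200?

1317

Day-of-year of June 7, 2196: 159.
Day-of-year of January 15, 2200: 15.
2196 has 366 days, so 366 − 159 = 207 days remain in 2196.
Full years: 2197: 365; 2198: 365; 2199: 365. Sum = 1095.
Total: 207 + 1095 + 15 = 1317 days.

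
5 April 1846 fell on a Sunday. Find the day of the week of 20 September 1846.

April 1846: 30 − 5 = 25 days remain.
Then May (31), June (30), July (31), August (31): 31 + 30 + 31 + 31 = 123 days.
September 1–20, 1846: 20 days.
Total: 25 + 123 + 20 = 168 days.
168 is a multiple of 7, so 20 September 1846 falls on the same weekday: Sunday.

Sunday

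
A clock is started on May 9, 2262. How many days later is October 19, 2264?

894

Day-of-year of May 9, 2262: 129.
Day-of-year of October 19, 2264: 293.
2262 has 365 days, so 365 − 129 = 236 days remain in 2262.
Full years: 2263: 365. Sum = 365.
Total: 236 + 365 + 293 = 894 days.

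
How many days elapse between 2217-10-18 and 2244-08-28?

Day-of-year of October 18, 2217: 291.
Day-of-year of August 28, 2244: 241.
2217 has 365 days, so 365 − 291 = 74 days remain in 2217.
Full years 2218–2243: 20 common + 6 leap = 20×365 + 6×366 = 9496 days.
Total: 74 + 9496 + 241 = 9811 days.

9811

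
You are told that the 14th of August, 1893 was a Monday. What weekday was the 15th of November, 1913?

Saturday

Day-of-year of August 14, 1893: 226.
Day-of-year of November 15, 1913: 319.
1893 has 365 days, so 365 − 226 = 139 days remain in 1893.
Full years 1894–1912: 15 common + 4 leap = 15×365 + 4×366 = 6939 days.
Total: 139 + 6939 + 319 = 7397 days.
7397 mod 7 = 5, so 5 days after Monday is Saturday.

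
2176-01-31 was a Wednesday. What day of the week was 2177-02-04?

Tuesday

January 31, 2176 → January 31, 2177: 366 days (2176 is a leap year).
January 2177: 31 − 31 = 0 days remain.
February 1–4, 2177: 4 days (2177 is not a leap year).
Residual: 4 days.
Total: 370 days.
370 mod 7 = 6, so 6 days after Wednesday is Tuesday.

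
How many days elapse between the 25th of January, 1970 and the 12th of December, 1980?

Day-of-year of January 25, 1970: 25.
Day-of-year of December 12, 1980: 347.
1970 has 365 days, so 365 − 25 = 340 days remain in 1970.
Full years 1971–1979: 7 common + 2 leap = 7×365 + 2×366 = 3287 days.
Total: 340 + 3287 + 347 = 3974 days.

3974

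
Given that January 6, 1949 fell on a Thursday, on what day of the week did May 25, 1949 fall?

Wednesday

January 1949: 31 − 6 = 25 days remain.
Then February 1949 (28), March (31), April (30): 28 + 31 + 30 = 89 days.
May 1–25, 1949: 25 days.
Total: 25 + 89 + 25 = 139 days.
139 mod 7 = 6, so 6 days after Thursday is Wednesday.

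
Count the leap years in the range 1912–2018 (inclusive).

27

Years divisible by 4: 1912, 1916, …, 2016 — 27 in all.
2000 is divisible by 400, so still leap.
No century exceptions apply. Count: 27.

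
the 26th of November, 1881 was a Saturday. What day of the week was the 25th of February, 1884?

Monday

Day-of-year of November 26, 1881: 330.
Day-of-year of February 25, 1884: 56.
1881 has 365 days, so 365 − 330 = 35 days remain in 1881.
Full years: 1882: 365; 1883: 365. Sum = 730.
Total: 35 + 730 + 56 = 821 days.
821 mod 7 = 2, so 2 days after Saturday is Monday.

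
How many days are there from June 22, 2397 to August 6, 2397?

45

June 2397: 30 − 22 = 8 days remain.
Then July (31): 31 days.
August 1–6, 2397: 6 days.
Total: 8 + 31 + 6 = 45 days.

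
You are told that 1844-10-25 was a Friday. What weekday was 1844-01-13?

Count forward from the earlier date (January 13, 1844) to the later (October 25, 1844):
January 1844: 31 − 13 = 18 days remain.
Then February 1844 (29), March (31), April (30), May (31), June (30), July (31), August (31), September (30): 29 + 31 + 30 + 31 + 30 + 31 + 31 + 30 = 243 days.
October 1–25, 1844: 25 days.
Total: 18 + 243 + 25 = 286 days.
286 mod 7 = 6, so 6 days before Friday is Saturday.

Saturday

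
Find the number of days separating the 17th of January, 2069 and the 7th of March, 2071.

779

Day-of-year of January 17, 2069: 17.
Day-of-year of March 7, 2071: 66.
2069 has 365 days, so 365 − 17 = 348 days remain in 2069.
Full years: 2070: 365. Sum = 365.
Total: 348 + 365 + 66 = 779 days.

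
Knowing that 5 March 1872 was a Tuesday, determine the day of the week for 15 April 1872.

Monday

March 1872: 31 − 5 = 26 days remain.
April 1–15, 1872: 15 days.
Total: 26 + 15 = 41 days.
41 mod 7 = 6, so 6 days after Tuesday is Monday.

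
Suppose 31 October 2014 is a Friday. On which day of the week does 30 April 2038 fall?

Friday

Day-of-year of October 31, 2014: 304.
Day-of-year of April 30, 2038: 120.
2014 has 365 days, so 365 − 304 = 61 days remain in 2014.
Full years 2015–2037: 17 common + 6 leap = 17×365 + 6×366 = 8401 days.
Total: 61 + 8401 + 120 = 8582 days.
8582 is a multiple of 7, so 30 April 2038 falls on the same weekday: Friday.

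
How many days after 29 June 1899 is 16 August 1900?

June 1899: 30 − 29 = 1 day remains.
Then 13 full months totalling 396 days.
August 1–16, 1900: 16 days.
Total: 1 + 396 + 16 = 413 days.

413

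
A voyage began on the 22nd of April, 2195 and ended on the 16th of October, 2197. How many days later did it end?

Day-of-year of April 22, 2195: 112.
Day-of-year of October 16, 2197: 289.
2195 has 365 days, so 365 − 112 = 253 days remain in 2195.
Full years: 2196: 366. Sum = 366.
Total: 253 + 366 + 289 = 908 days.

908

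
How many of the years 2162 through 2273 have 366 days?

27

Years divisible by 4: 2164, 2168, …, 2272 — 28 in all.
Of these, 2200 is divisible by 100 but not 400, so not leap.
Leap years: 28 − 1 = 27.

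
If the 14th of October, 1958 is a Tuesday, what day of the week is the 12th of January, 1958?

Count forward from the earlier date (January 12, 1958) to the later (October 14, 1958):
January 1958: 31 − 12 = 19 days remain.
Then February 1958 (28), March (31), April (30), May (31), June (30), July (31), August (31), September (30): 28 + 31 + 30 + 31 + 30 + 31 + 31 + 30 = 242 days.
October 1–14, 1958: 14 days.
Total: 19 + 242 + 14 = 275 days.
275 mod 7 = 2, so 2 days before Tuesday is Sunday.

Sunday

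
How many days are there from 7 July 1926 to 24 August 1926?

July 1926: 31 − 7 = 24 days remain.
August 1–24, 1926: 24 days.
Total: 24 + 24 = 48 days.

48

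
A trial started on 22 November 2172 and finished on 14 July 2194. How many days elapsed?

7904

From November 22, 2172 to November 22, 2193: 21 years, of which 5 contain a Feb 29 — 16×365 + 5×366 = 7670 days.
November 2193: 30 − 22 = 8 days remain.
Then December (31), January (31), February 2194 (28), March (31), April (30), May (31), June (30): 31 + 31 + 28 + 31 + 30 + 31 + 30 = 212 days.
July 1–14, 2194: 14 days.
Residual: 234 days.
Total: 7904 days.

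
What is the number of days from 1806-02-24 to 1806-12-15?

294

February 1806: 28 − 24 = 4 days remain (1806 is not a leap year, so February has 28 days).
Then 9 full months totalling 275 days.
December 1–15, 1806: 15 days.
Total: 4 + 275 + 15 = 294 days.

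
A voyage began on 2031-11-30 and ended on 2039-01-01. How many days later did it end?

2589

From November 30, 2031 to November 30, 2038: 7 years, of which 2 contain a Feb 29 — 5×365 + 2×366 = 2557 days.
November 2038: 30 − 30 = 0 days remain.
Then December (31): 31 days.
January 1, 2039: 1 day.
Residual: 32 days.
Total: 2589 days.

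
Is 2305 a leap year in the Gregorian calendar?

No

2305 is not a leap year.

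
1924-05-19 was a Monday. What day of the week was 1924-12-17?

May 1924: 31 − 19 = 12 days remain.
Then June (30), July (31), August (31), September (30), October (31), November (30): 30 + 31 + 31 + 30 + 31 + 30 = 183 days.
December 1–17, 1924: 17 days.
Total: 12 + 183 + 17 = 212 days.
212 mod 7 = 2, so 2 days after Monday is Wednesday.

Wednesday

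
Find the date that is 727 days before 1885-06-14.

1883-06-18

Count 727 days before June 14, 1885:
June 1883: 30 − 18 = 12 days remain.
Then 23 full months totalling 701 days.
June 1–14, 1885: 14 days.
Total: 12 + 701 + 14 = 727 days.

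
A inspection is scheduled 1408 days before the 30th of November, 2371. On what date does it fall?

the 22nd of January, 2368

Count 1408 days before November 30, 2371:
January 22, 2368 → January 22, 2369: 366 days (2368 is a leap year).
January 22, 2369 → January 22, 2370: 365 days.
January 22, 2370 → January 22, 2371: 365 days.
January 2371: 31 − 22 = 9 days remain.
Then 9 full months totalling 273 days.
November 1–30, 2371: 30 days.
Residual: 312 days.
Total: 1408 days.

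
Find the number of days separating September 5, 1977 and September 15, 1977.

10

Within September 1977: 15 − 5 = 10 days.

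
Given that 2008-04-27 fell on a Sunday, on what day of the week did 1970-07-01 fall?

Count forward from the earlier date (July 1, 1970) to the later (April 27, 2008):
Day-of-year of July 1, 1970: 182.
Day-of-year of April 27, 2008: 118.
1970 has 365 days, so 365 − 182 = 183 days remain in 1970.
Full years 1971–2007: 28 common + 9 leap = 28×365 + 9×366 = 13514 days.
Total: 183 + 13514 + 118 = 13815 days.
13815 mod 7 = 4, so 4 days before Sunday is Wednesday.

Wednesday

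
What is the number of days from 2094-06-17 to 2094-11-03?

June 2094: 30 − 17 = 13 days remain.
Then July (31), August (31), September (30), October (31): 31 + 31 + 30 + 31 = 123 days.
November 1–3, 2094: 3 days.
Total: 13 + 123 + 3 = 139 days.

139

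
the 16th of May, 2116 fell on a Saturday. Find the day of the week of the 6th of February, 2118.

May 16, 2116 → May 16, 2117: 365 days.
May 2117: 31 − 16 = 15 days remain.
Then June (30), July (31), August (31), September (30), October (31), November (30), December (31), January (31): 30 + 31 + 31 + 30 + 31 + 30 + 31 + 31 = 245 days.
February 1–6, 2118: 6 days (2118 is not a leap year).
Residual: 266 days.
Total: 631 days.
631 mod 7 = 1, so 1 day after Saturday is Sunday.

Sunday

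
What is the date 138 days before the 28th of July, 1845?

the 12th of March, 1845

Count 138 days before July 28, 1845:
March 1845: 31 − 12 = 19 days remain.
Then April (30), May (31), June (30): 30 + 31 + 30 = 91 days.
July 1–28, 1845: 28 days.
Total: 19 + 91 + 28 = 138 days.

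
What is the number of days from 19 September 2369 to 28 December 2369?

100

September 2369: 30 − 19 = 11 days remain.
Then October (31), November (30): 31 + 30 = 61 days.
December 1–28, 2369: 28 days.
Total: 11 + 61 + 28 = 100 days.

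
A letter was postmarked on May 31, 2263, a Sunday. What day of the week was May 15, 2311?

Monday

From May 31, 2263 to May 31, 2310: 47 years, of which 11 contain a Feb 29 — 36×365 + 11×366 = 17166 days.
(2300 is not a leap year (divisible by 100 but not 400).)
May 2310: 31 − 31 = 0 days remain.
Then 11 full months totalling 334 days.
May 1–15, 2311: 15 days.
Residual: 349 days.
Total: 17515 days.
17515 mod 7 = 1, so 1 day after Sunday is Monday.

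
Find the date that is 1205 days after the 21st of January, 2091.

the 10th of May, 2094

Count 1205 days after January 21, 2091:
Day-of-year of January 21, 2091: 21.
Day-of-year of May 10, 2094: 130.
2091 has 365 days, so 365 − 21 = 344 days remain in 2091.
Full years: 2092: 366; 2093: 365. Sum = 731.
Total: 344 + 731 + 130 = 1205 days.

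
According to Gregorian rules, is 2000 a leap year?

Yes

2000 is a leap year (divisible by 400).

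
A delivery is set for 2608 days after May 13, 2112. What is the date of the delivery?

July 4, 2119

Count 2608 days after May 13, 2112:
Day-of-year of May 13, 2112: 134.
Day-of-year of July 4, 2119: 185.
2112 has 366 days, so 366 − 134 = 232 days remain in 2112.
Full years: 2113: 365; 2114: 365; 2115: 365; 2116: 366; 2117: 365; 2118: 365. Sum = 2191.
Total: 232 + 2191 + 185 = 2608 days.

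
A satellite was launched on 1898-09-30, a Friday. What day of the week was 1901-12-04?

Wednesday

Day-of-year of September 30, 1898: 273.
Day-of-year of December 4, 1901: 338.
1898 has 365 days, so 365 − 273 = 92 days remain in 1898.
Full years: 1899: 365; 1900: 365. Sum = 730.
Total: 92 + 730 + 338 = 1160 days.
1160 mod 7 = 5, so 5 days after Friday is Wednesday.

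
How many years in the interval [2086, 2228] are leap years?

Years divisible by 4: 2088, 2092, …, 2228 — 36 in all.
Of these, 2100, 2200 are divisible by 100 but not 400, so not leap.
Leap years: 36 − 2 = 34.

34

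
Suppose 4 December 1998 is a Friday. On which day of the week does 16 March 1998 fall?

Monday

Count forward from the earlier date (March 16, 1998) to the later (December 4, 1998):
March 1998: 31 − 16 = 15 days remain.
Then April (30), May (31), June (30), July (31), August (31), September (30), October (31), November (30): 30 + 31 + 30 + 31 + 31 + 30 + 31 + 30 = 244 days.
December 1–4, 1998: 4 days.
Total: 15 + 244 + 4 = 263 days.
263 mod 7 = 4, so 4 days before Friday is Monday.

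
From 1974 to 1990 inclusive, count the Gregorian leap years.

Years divisible by 4 in [1974, 1990]: 1976, 1980, 1984, 1988.
No century exceptions apply. Count: 4.

4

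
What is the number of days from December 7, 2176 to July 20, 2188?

4243

From December 7, 2176 to December 7, 2187: 11 years, of which 2 contain a Feb 29 — 9×365 + 2×366 = 4017 days.
December 2187: 31 − 7 = 24 days remain.
Then January (31), February 2188 (29), March (31), April (30), May (31), June (30): 31 + 29 + 31 + 30 + 31 + 30 = 182 days.
July 1–20, 2188: 20 days.
Residual: 226 days.
Total: 4243 days.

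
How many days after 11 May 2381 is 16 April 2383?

May 11, 2381 → May 11, 2382: 365 days.
May 2382: 31 − 11 = 20 days remain.
Then 10 full months totalling 304 days.
April 1–16, 2383: 16 days.
Residual: 340 days.
Total: 705 days.

705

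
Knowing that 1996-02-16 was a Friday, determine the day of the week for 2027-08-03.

Day-of-year of February 16, 1996: 47.
Day-of-year of August 3, 2027: 215.
1996 has 366 days, so 366 − 47 = 319 days remain in 1996.
Full years 1997–2026: 23 common + 7 leap = 23×365 + 7×366 = 10957 days.
Total: 319 + 10957 + 215 = 11491 days.
11491 mod 7 = 4, so 4 days after Friday is Tuesday.

Tuesday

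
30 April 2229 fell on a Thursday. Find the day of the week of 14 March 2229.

Saturday

Count forward from the earlier date (March 14, 2229) to the later (April 30, 2229):
March 2229: 31 − 14 = 17 days remain.
April 1–30, 2229: 30 days.
Total: 17 + 30 = 47 days.
47 mod 7 = 5, so 5 days before Thursday is Saturday.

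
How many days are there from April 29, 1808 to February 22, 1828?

From April 29, 1808 to April 29, 1827: 19 years, of which 4 contain a Feb 29 — 15×365 + 4×366 = 6939 days.
April 1827: 30 − 29 = 1 day remains.
Then 9 full months totalling 276 days.
February 1–22, 1828: 22 days (1828 is a leap year).
Residual: 299 days.
Total: 7238 days.

7238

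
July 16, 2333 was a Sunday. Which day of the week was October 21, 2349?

Day-of-year of July 16, 2333: 197.
Day-of-year of October 21, 2349: 294.
2333 has 365 days, so 365 − 197 = 168 days remain in 2333.
Full years 2334–2348: 11 common + 4 leap = 11×365 + 4×366 = 5479 days.
Total: 168 + 5479 + 294 = 5941 days.
5941 mod 7 = 5, so 5 days after Sunday is Friday.

Friday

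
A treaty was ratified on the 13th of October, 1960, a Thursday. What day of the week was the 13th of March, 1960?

Sunday

Count forward from the earlier date (March 13, 1960) to the later (October 13, 1960):
March 1960: 31 − 13 = 18 days remain.
Then April (30), May (31), June (30), July (31), August (31), September (30): 30 + 31 + 30 + 31 + 31 + 30 = 183 days.
October 1–13, 1960: 13 days.
Total: 18 + 183 + 13 = 214 days.
214 mod 7 = 4, so 4 days before Thursday is Sunday.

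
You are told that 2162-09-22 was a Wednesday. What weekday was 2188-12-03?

Wednesday

From September 22, 2162 to September 22, 2188: 26 years, of which 7 contain a Feb 29 — 19×365 + 7×366 = 9497 days.
September 2188: 30 − 22 = 8 days remain.
Then October (31), November (30): 31 + 30 = 61 days.
December 1–3, 2188: 3 days.
Residual: 72 days.
Total: 9569 days.
9569 is a multiple of 7, so 2188-12-03 falls on the same weekday: Wednesday.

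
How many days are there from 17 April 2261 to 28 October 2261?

194

April 2261: 30 − 17 = 13 days remain.
Then May (31), June (30), July (31), August (31), September (30): 31 + 30 + 31 + 31 + 30 = 153 days.
October 1–28, 2261: 28 days.
Total: 13 + 153 + 28 = 194 days.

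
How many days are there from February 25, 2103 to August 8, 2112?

From February 25, 2103 to February 25, 2112: 9 years, of which 2 contain a Feb 29 — 7×365 + 2×366 = 3287 days.
February 2112: 29 − 25 = 4 days remain (2112 is a leap year, so February has 29 days).
Then March (31), April (30), May (31), June (30), July (31): 31 + 30 + 31 + 30 + 31 = 153 days.
August 1–8, 2112: 8 days.
Residual: 165 days.
Total: 3452 days.

3452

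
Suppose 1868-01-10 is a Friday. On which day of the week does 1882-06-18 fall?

From January 10, 1868 to January 10, 1882: 14 years, of which 4 contain a Feb 29 — 10×365 + 4×366 = 5114 days.
January 1882: 31 − 10 = 21 days remain.
Then February 1882 (28), March (31), April (30), May (31): 28 + 31 + 30 + 31 = 120 days.
June 1–18, 1882: 18 days.
Residual: 159 days.
Total: 5273 days.
5273 mod 7 = 2, so 2 days after Friday is Sunday.

Sunday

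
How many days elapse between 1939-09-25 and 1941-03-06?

528

Day-of-year of September 25, 1939: 268.
Day-of-year of March 6, 1941: 65.
1939 has 365 days, so 365 − 268 = 97 days remain in 1939.
Full years: 1940: 366. Sum = 366.
Total: 97 + 366 + 65 = 528 days.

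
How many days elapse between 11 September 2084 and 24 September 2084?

13

Within September 2084: 24 − 11 = 13 days.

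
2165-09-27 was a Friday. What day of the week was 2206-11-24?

Monday

Day-of-year of September 27, 2165: 270.
Day-of-year of November 24, 2206: 328.
2165 has 365 days, so 365 − 270 = 95 days remain in 2165.
Full years 2166–2205: 31 common + 9 leap = 31×365 + 9×366 = 14609 days.
Total: 95 + 14609 + 328 = 15032 days.
15032 mod 7 = 3, so 3 days after Friday is Monday.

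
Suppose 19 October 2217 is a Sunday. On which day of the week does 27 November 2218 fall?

October 19, 2217 → October 19, 2218: 365 days.
October 2218: 31 − 19 = 12 days remain.
November 1–27, 2218: 27 days.
Residual: 39 days.
Total: 404 days.
404 mod 7 = 5, so 5 days after Sunday is Friday.

Friday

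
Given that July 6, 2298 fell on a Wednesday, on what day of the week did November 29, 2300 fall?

Thursday

July 6, 2298 → July 6, 2299: 365 days.
July 6, 2299 → July 6, 2300: 365 days (2300 is not a leap year (divisible by 100 but not 400)).
July 2300: 31 − 6 = 25 days remain.
Then August (31), September (30), October (31): 31 + 30 + 31 = 92 days.
November 1–29, 2300: 29 days.
Residual: 146 days.
Total: 876 days.
876 mod 7 = 1, so 1 day after Wednesday is Thursday.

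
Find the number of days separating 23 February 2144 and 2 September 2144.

192

February 2144: 29 − 23 = 6 days remain (2144 is a leap year, so February has 29 days).
Then March (31), April (30), May (31), June (30), July (31), August (31): 31 + 30 + 31 + 30 + 31 + 31 = 184 days.
September 1–2, 2144: 2 days.
Total: 6 + 184 + 2 = 192 days.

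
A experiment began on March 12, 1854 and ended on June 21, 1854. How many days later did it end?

101

March 1854: 31 − 12 = 19 days remain.
Then April (30), May (31): 30 + 31 = 61 days.
June 1–21, 1854: 21 days.
Total: 19 + 61 + 21 = 101 days.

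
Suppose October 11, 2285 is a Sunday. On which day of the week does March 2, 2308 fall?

Monday

From October 11, 2285 to October 11, 2307: 22 years, of which 4 contain a Feb 29 — 18×365 + 4×366 = 8034 days.
(2300 is not a leap year (divisible by 100 but not 400).)
October 2307: 31 − 11 = 20 days remain.
Then November (30), December (31), January (31), February 2308 (29): 30 + 31 + 31 + 29 = 121 days.
March 1–2, 2308: 2 days.
Residual: 143 days.
Total: 8177 days.
8177 mod 7 = 1, so 1 day after Sunday is Monday.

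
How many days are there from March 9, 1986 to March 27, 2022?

13167

Day-of-year of March 9, 1986: 68.
Day-of-year of March 27, 2022: 86.
1986 has 365 days, so 365 − 68 = 297 days remain in 1986.
Full years 1987–2021: 26 common + 9 leap = 26×365 + 9×366 = 12784 days.
Total: 297 + 12784 + 86 = 13167 days.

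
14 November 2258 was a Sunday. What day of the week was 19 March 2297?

From November 14, 2258 to November 14, 2296: 38 years, of which 10 contain a Feb 29 — 28×365 + 10×366 = 13880 days.
November 2296: 30 − 14 = 16 days remain.
Then December (31), January (31), February 2297 (28): 31 + 31 + 28 = 90 days.
March 1–19, 2297: 19 days.
Residual: 125 days.
Total: 14005 days.
14005 mod 7 = 5, so 5 days after Sunday is Friday.

Friday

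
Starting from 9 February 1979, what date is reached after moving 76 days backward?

25 November 1978

Count 76 days before February 9, 1979:
Day-of-year of November 25, 1978: 329.
Day-of-year of February 9, 1979: 40.
1978 has 365 days, so 365 − 329 = 36 days remain in 1978.
Total: 36 + 40 = 76 days.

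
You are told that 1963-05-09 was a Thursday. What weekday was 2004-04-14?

From May 9, 1963 to May 9, 2003: 40 years, of which 10 contain a Feb 29 — 30×365 + 10×366 = 14610 days.
(2000 is a leap year (divisible by 400).)
May 2003: 31 − 9 = 22 days remain.
Then 10 full months totalling 305 days.
April 1–14, 2004: 14 days.
Residual: 341 days.
Total: 14951 days.
14951 mod 7 = 6, so 6 days after Thursday is Wednesday.

Wednesday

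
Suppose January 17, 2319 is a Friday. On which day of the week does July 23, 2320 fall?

Friday

Day-of-year of January 17, 2319: 17.
Day-of-year of July 23, 2320: 205.
2319 has 365 days, so 365 − 17 = 348 days remain in 2319.
Total: 348 + 205 = 553 days.
553 is a multiple of 7, so July 23, 2320 falls on the same weekday: Friday.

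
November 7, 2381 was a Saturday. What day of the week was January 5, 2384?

November 7, 2381 → November 7, 2382: 365 days.
November 7, 2382 → November 7, 2383: 365 days.
November 2383: 30 − 7 = 23 days remain.
Then December (31): 31 days.
January 1–5, 2384: 5 days.
Residual: 59 days.
Total: 789 days.
789 mod 7 = 5, so 5 days after Saturday is Thursday.

Thursday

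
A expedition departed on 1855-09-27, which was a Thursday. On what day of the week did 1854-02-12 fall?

Sunday

Count forward from the earlier date (February 12, 1854) to the later (September 27, 1855):
February 12, 1854 → February 12, 1855: 365 days.
February 1855: 28 − 12 = 16 days remain (1855 is not a leap year, so February has 28 days).
Then March (31), April (30), May (31), June (30), July (31), August (31): 31 + 30 + 31 + 30 + 31 + 31 = 184 days.
September 1–27, 1855: 27 days.
Residual: 227 days.
Total: 592 days.
592 mod 7 = 4, so 4 days before Thursday is Sunday.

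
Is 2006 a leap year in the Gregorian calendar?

No

2006 is not a leap year.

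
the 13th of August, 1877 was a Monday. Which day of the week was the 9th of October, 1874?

Friday

Count forward from the earlier date (October 9, 1874) to the later (August 13, 1877):
October 9, 1874 → October 9, 1875: 365 days.
October 9, 1875 → October 9, 1876: 366 days (1876 is a leap year).
October 1876: 31 − 9 = 22 days remain.
Then 9 full months totalling 273 days.
August 1–13, 1877: 13 days.
Residual: 308 days.
Total: 1039 days.
1039 mod 7 = 3, so 3 days before Monday is Friday.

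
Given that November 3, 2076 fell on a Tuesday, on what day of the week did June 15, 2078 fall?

Wednesday

November 3, 2076 → November 3, 2077: 365 days.
November 2077: 30 − 3 = 27 days remain.
Then December (31), January (31), February 2078 (28), March (31), April (30), May (31): 31 + 31 + 28 + 31 + 30 + 31 = 182 days.
June 1–15, 2078: 15 days.
Residual: 224 days.
Total: 589 days.
589 mod 7 = 1, so 1 day after Tuesday is Wednesday.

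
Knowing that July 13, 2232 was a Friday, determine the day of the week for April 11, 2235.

Day-of-year of July 13, 2232: 195.
Day-of-year of April 11, 2235: 101.
2232 has 366 days, so 366 − 195 = 171 days remain in 2232.
Full years: 2233: 365; 2234: 365. Sum = 730.
Total: 171 + 730 + 101 = 1002 days.
1002 mod 7 = 1, so 1 day after Friday is Saturday.

Saturday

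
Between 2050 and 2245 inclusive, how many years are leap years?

47

Years divisible by 4: 2052, 2056, …, 2244 — 49 in all.
Of these, 2100, 2200 are divisible by 100 but not 400, so not leap.
Leap years: 49 − 2 = 47.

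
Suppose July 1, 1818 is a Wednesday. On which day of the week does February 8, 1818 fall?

Count forward from the earlier date (February 8, 1818) to the later (July 1, 1818):
February 1818: 28 − 8 = 20 days remain (1818 is not a leap year, so February has 28 days).
Then March (31), April (30), May (31), June (30): 31 + 30 + 31 + 30 = 122 days.
July 1, 1818: 1 day.
Total: 20 + 122 + 1 = 143 days.
143 mod 7 = 3, so 3 days before Wednesday is Sunday.

Sunday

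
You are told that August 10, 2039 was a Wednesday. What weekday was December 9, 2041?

Monday

August 2039: 31 − 10 = 21 days remain.
Then 27 full months totalling 822 days.
December 1–9, 2041: 9 days.
Total: 21 + 822 + 9 = 852 days.
852 mod 7 = 5, so 5 days after Wednesday is Monday.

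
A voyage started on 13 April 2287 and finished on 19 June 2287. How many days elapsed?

April 2287: 30 − 13 = 17 days remain.
Then May (31): 31 days.
June 1–19, 2287: 19 days.
Total: 17 + 31 + 19 = 67 days.

67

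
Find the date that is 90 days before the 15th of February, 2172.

the 17th of November, 2171

Count 90 days before February 15, 2172:
November 2171: 30 − 17 = 13 days remain.
Then December (31), January (31): 31 + 31 = 62 days.
February 1–15, 2172: 15 days (2172 is a leap year).
Residual: 90 days.
Total: 90 days.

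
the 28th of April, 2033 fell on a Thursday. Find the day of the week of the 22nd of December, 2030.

Count forward from the earlier date (December 22, 2030) to the later (April 28, 2033):
December 22, 2030 → December 22, 2031: 365 days.
December 22, 2031 → December 22, 2032: 366 days (2032 is a leap year).
December 2032: 31 − 22 = 9 days remain.
Then January (31), February 2033 (28), March (31): 31 + 28 + 31 = 90 days.
April 1–28, 2033: 28 days.
Residual: 127 days.
Total: 858 days.
858 mod 7 = 4, so 4 days before Thursday is Sunday.

Sunday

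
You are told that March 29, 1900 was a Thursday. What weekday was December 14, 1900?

Friday

March 1900: 31 − 29 = 2 days remain.
Then April (30), May (31), June (30), July (31), August (31), September (30), October (31), November (30): 30 + 31 + 30 + 31 + 31 + 30 + 31 + 30 = 244 days.
December 1–14, 1900: 14 days.
Total: 2 + 244 + 14 = 260 days.
260 mod 7 = 1, so 1 day after Thursday is Friday.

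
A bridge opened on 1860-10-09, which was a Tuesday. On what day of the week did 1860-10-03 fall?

Count forward from the earlier date (October 3, 1860) to the later (October 9, 1860):
Within October 1860: 9 − 3 = 6 days.
6 mod 7 = 6, so 6 days before Tuesday is Wednesday.

Wednesday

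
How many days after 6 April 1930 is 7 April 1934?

1462

April 6, 1930 → April 6, 1931: 365 days.
April 6, 1931 → April 6, 1932: 366 days (1932 is a leap year).
April 6, 1932 → April 6, 1933: 365 days.
April 6, 1933 → April 6, 1934: 365 days.
Within April 1934: 7 − 6 = 1 day.
Total: 1462 days.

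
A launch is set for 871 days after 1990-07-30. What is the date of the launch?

1992-12-17

Count 871 days after July 30, 1990:
Day-of-year of July 30, 1990: 211.
Day-of-year of December 17, 1992: 352.
1990 has 365 days, so 365 − 211 = 154 days remain in 1990.
Full years: 1991: 365. Sum = 365.
Total: 154 + 365 + 352 = 871 days.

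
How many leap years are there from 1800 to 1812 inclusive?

Years divisible by 4 in [1800, 1812]: 1800, 1804, 1808, 1812.
Of these, 1800 is divisible by 100 but not 400, so not leap.
Leap years: 4 − 1 = 3.

3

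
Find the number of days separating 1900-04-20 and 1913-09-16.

Day-of-year of April 20, 1900: 110.
Day-of-year of September 16, 1913: 259.
1900 has 365 days, so 365 − 110 = 255 days remain in 1900.
Full years 1901–1912: 9 common + 3 leap = 9×365 + 3×366 = 4383 days.
Total: 255 + 4383 + 259 = 4897 days.

4897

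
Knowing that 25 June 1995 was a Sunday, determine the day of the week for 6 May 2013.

Monday

Day-of-year of June 25, 1995: 176.
Day-of-year of May 6, 2013: 126.
1995 has 365 days, so 365 − 176 = 189 days remain in 1995.
Full years 1996–2012: 12 common + 5 leap = 12×365 + 5×366 = 6210 days.
Total: 189 + 6210 + 126 = 6525 days.
6525 mod 7 = 1, so 1 day after Sunday is Monday.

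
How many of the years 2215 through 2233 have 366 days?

Years divisible by 4 in [2215, 2233]: 2216, 2220, 2224, 2228, 2232.
No century exceptions apply. Count: 5.

5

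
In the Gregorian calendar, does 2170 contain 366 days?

No

2170 is not a leap year.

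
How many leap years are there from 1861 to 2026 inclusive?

40

Years divisible by 4: 1864, 1868, …, 2024 — 41 in all.
Of these, 1900 is divisible by 100 but not 400, so not leap.
2000 is divisible by 400, so still leap.
Leap years: 41 − 1 = 40.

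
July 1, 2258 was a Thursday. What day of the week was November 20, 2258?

Saturday

July 2258: 31 − 1 = 30 days remain.
Then August (31), September (30), October (31): 31 + 30 + 31 = 92 days.
November 1–20, 2258: 20 days.
Total: 30 + 92 + 20 = 142 days.
142 mod 7 = 2, so 2 days after Thursday is Saturday.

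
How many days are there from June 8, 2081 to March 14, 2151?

From June 8, 2081 to June 8, 2150: 69 years, of which 16 contain a Feb 29 — 53×365 + 16×366 = 25201 days.
(2100 is not a leap year (divisible by 100 but not 400).)
June 2150: 30 − 8 = 22 days remain.
Then July (31), August (31), September (30), October (31), November (30), December (31), January (31), February 2151 (28): 31 + 31 + 30 + 31 + 30 + 31 + 31 + 28 = 243 days.
March 1–14, 2151: 14 days.
Residual: 279 days.
Total: 25480 days.

25480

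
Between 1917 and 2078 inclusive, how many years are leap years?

Years divisible by 4: 1920, 1924, …, 2076 — 40 in all.
2000 is divisible by 400, so still leap.
No century exceptions apply. Count: 40.

40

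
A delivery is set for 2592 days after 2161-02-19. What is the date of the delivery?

2168-03-26

Count 2592 days after February 19, 2161:
From February 19, 2161 to February 19, 2168: 7 years, of which 1 contains a Feb 29 — 6×365 + 1×366 = 2556 days.
February 2168: 29 − 19 = 10 days remain (2168 is a leap year, so February has 29 days).
March 1–26, 2168: 26 days.
Residual: 36 days.
Total: 2592 days.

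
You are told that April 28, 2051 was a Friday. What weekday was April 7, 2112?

From April 28, 2051 to April 28, 2111: 60 years, of which 14 contain a Feb 29 — 46×365 + 14×366 = 21914 days.
(2100 is not a leap year (divisible by 100 but not 400).)
April 2111: 30 − 28 = 2 days remain.
Then 11 full months totalling 336 days.
April 1–7, 2112: 7 days.
Residual: 345 days.
Total: 22259 days.
22259 mod 7 = 6, so 6 days after Friday is Thursday.

Thursday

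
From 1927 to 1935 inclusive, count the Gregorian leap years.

2

Years divisible by 4 in [1927, 1935]: 1928, 1932.
No century exceptions apply. Count: 2.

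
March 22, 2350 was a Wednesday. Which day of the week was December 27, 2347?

Saturday

Count forward from the earlier date (December 27, 2347) to the later (March 22, 2350):
Day-of-year of December 27, 2347: 361.
Day-of-year of March 22, 2350: 81.
2347 has 365 days, so 365 − 361 = 4 days remain in 2347.
Full years: 2348: 366; 2349: 365. Sum = 731.
Total: 4 + 731 + 81 = 816 days.
816 mod 7 = 4, so 4 days before Wednesday is Saturday.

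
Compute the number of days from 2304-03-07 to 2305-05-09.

March 2304: 31 − 7 = 24 days remain.
Then 13 full months totalling 395 days.
May 1–9, 2305: 9 days.
Total: 24 + 395 + 9 = 428 days.

428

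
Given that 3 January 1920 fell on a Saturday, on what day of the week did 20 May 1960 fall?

From January 3, 1920 to January 3, 1960: 40 years, of which 10 contain a Feb 29 — 30×365 + 10×366 = 14610 days.
January 1960: 31 − 3 = 28 days remain.
Then February 1960 (29), March (31), April (30): 29 + 31 + 30 = 90 days.
May 1–20, 1960: 20 days.
Residual: 138 days.
Total: 14748 days.
14748 mod 7 = 6, so 6 days after Saturday is Friday.

Friday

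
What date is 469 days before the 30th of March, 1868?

the 17th of December, 1866

Count 469 days before March 30, 1868:
Day-of-year of December 17, 1866: 351.
Day-of-year of March 30, 1868: 90.
1866 has 365 days, so 365 − 351 = 14 days remain in 1866.
Full years: 1867: 365. Sum = 365.
Total: 14 + 365 + 90 = 469 days.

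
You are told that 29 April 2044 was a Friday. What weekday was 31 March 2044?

Thursday

Count forward from the earlier date (March 31, 2044) to the later (April 29, 2044):
March 2044: 31 − 31 = 0 days remain.
April 1–29, 2044: 29 days.
Total: 0 + 29 = 29 days.
29 mod 7 = 1, so 1 day before Friday is Thursday.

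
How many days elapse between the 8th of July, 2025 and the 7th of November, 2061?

From July 8, 2025 to July 8, 2061: 36 years, of which 9 contain a Feb 29 — 27×365 + 9×366 = 13149 days.
July 2061: 31 − 8 = 23 days remain.
Then August (31), September (30), October (31): 31 + 30 + 31 = 92 days.
November 1–7, 2061: 7 days.
Residual: 122 days.
Total: 13271 days.

13271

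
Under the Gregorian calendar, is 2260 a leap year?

2260 is a leap year.

Yes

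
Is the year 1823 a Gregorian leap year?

No

1823 is not a leap year.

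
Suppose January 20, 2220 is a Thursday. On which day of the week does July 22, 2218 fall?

Wednesday

Count forward from the earlier date (July 22, 2218) to the later (January 20, 2220):
July 2218: 31 − 22 = 9 days remain.
Then 17 full months totalling 518 days.
January 1–20, 2220: 20 days.
Total: 9 + 518 + 20 = 547 days.
547 mod 7 = 1, so 1 day before Thursday is Wednesday.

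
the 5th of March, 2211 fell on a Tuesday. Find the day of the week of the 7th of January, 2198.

Count forward from the earlier date (January 7, 2198) to the later (March 5, 2211):
From January 7, 2198 to January 7, 2211: 13 years, of which 2 contain a Feb 29 — 11×365 + 2×366 = 4747 days.
(2200 is not a leap year (divisible by 100 but not 400).)
January 2211: 31 − 7 = 24 days remain.
Then February 2211 (28): 28 days.
March 1–5, 2211: 5 days.
Residual: 57 days.
Total: 4804 days.
4804 mod 7 = 2, so 2 days before Tuesday is Sunday.

Sunday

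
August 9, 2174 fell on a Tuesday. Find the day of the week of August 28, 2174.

Sunday

Within August 2174: 28 − 9 = 19 days.
19 mod 7 = 5, so 5 days after Tuesday is Sunday.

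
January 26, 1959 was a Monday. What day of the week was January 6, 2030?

Sunday

From January 26, 1959 to January 26, 2029: 70 years, of which 18 contain a Feb 29 — 52×365 + 18×366 = 25568 days.
(2000 is a leap year (divisible by 400).)
January 2029: 31 − 26 = 5 days remain.
Then 11 full months totalling 334 days.
January 1–6, 2030: 6 days.
Residual: 345 days.
Total: 25913 days.
25913 mod 7 = 6, so 6 days after Monday is Sunday.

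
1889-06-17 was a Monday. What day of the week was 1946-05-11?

Day-of-year of June 17, 1889: 168.
Day-of-year of May 11, 1946: 131.
1889 has 365 days, so 365 − 168 = 197 days remain in 1889.
Full years 1890–1945: 43 common + 13 leap = 43×365 + 13×366 = 20453 days.
Total: 197 + 20453 + 131 = 20781 days.
20781 mod 7 = 5, so 5 days after Monday is Saturday.

Saturday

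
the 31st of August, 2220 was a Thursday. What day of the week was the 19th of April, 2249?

Day-of-year of August 31, 2220: 244.
Day-of-year of April 19, 2249: 109.
2220 has 366 days, so 366 − 244 = 122 days remain in 2220.
Full years 2221–2248: 21 common + 7 leap = 21×365 + 7×366 = 10227 days.
Total: 122 + 10227 + 109 = 10458 days.
10458 is a multiple of 7, so the 19th of April, 2249 falls on the same weekday: Thursday.

Thursday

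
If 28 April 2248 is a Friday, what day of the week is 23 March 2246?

Monday

Count forward from the earlier date (March 23, 2246) to the later (April 28, 2248):
March 23, 2246 → March 23, 2247: 365 days.
March 23, 2247 → March 23, 2248: 366 days (2248 is a leap year).
March 2248: 31 − 23 = 8 days remain.
April 1–28, 2248: 28 days.
Residual: 36 days.
Total: 767 days.
767 mod 7 = 4, so 4 days before Friday is Monday.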